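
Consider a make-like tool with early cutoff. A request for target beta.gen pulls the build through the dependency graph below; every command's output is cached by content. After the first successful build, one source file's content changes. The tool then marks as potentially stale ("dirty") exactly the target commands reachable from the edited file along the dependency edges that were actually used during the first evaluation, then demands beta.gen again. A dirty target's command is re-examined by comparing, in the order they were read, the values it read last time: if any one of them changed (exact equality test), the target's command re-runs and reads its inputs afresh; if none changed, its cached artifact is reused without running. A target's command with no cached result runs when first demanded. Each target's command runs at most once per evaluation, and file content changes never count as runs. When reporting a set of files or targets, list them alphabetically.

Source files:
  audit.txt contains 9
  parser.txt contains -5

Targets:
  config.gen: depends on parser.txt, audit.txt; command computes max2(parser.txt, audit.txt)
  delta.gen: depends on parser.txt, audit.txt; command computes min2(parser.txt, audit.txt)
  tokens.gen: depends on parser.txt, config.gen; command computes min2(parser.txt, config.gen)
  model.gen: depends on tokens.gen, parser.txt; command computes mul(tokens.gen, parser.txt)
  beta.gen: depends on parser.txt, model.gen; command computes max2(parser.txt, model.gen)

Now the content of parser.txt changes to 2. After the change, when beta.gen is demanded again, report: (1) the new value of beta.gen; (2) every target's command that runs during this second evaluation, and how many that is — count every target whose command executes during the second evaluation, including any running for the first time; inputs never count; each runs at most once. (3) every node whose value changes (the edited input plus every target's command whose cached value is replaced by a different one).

First demand of the output computes:
  config.gen = max2(-5, 9) = 9
  tokens.gen = min2(-5, 9) = -5
  model.gen = mul(-5, -5) = 25
  beta.gen = max2(-5, 25) = 25

After the edit, cleaning proceeds:
  config.gen: a read changed (parser.txt -5->2) — executes, giving 9 — identical to its old value.
  tokens.gen: a read changed (parser.txt -5->2) — executes, giving 2.
  model.gen: a read changed (tokens.gen -5->2; parser.txt -5->2) — executes, giving 4.
  beta.gen: a read changed (parser.txt -5->2; model.gen 25->4) — executes, giving 4.

Demanding beta.gen again yields 4.
4 target commands run: beta.gen, config.gen, model.gen, tokens.gen.
The nodes whose values change: beta.gen, model.gen, parser.txt, tokens.gen.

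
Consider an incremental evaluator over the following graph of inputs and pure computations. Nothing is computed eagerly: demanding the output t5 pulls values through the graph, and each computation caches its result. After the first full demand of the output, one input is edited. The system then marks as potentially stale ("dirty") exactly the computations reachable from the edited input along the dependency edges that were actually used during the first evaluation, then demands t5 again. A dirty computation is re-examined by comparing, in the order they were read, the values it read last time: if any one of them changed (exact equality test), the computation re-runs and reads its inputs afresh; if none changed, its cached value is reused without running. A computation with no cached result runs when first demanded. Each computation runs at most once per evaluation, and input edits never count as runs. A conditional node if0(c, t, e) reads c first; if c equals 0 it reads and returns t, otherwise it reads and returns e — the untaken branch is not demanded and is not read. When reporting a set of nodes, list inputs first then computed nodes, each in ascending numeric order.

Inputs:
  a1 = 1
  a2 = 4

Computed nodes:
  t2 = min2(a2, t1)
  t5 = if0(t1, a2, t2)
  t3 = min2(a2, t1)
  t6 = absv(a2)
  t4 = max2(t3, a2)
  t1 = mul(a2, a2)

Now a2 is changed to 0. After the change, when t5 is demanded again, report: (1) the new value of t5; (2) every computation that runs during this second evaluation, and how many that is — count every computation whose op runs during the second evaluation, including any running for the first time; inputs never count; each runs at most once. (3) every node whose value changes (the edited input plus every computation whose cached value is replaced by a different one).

Initial pass — values computed on the first demand:
  t1 = mul(4, 4) = 16
  t2 = min2(4, 16) = 4
  t5 = if0(t1=16 -> else branch t2) = 4

Second demand — change propagation:
  t1: re-runs because a2 4->0; a2 4->0; new result 0.
  t2: dirty yet unreached — the second evaluation never asks for it.
  t5: re-runs because t1 16->0; new result 0.

The important point: the flipped condition redirects demand; t2 is left stale, never re-checked.

t5 now evaluates to 0.
Run set: t1, t5 (2 run).
Changed values: a2, t1, t5.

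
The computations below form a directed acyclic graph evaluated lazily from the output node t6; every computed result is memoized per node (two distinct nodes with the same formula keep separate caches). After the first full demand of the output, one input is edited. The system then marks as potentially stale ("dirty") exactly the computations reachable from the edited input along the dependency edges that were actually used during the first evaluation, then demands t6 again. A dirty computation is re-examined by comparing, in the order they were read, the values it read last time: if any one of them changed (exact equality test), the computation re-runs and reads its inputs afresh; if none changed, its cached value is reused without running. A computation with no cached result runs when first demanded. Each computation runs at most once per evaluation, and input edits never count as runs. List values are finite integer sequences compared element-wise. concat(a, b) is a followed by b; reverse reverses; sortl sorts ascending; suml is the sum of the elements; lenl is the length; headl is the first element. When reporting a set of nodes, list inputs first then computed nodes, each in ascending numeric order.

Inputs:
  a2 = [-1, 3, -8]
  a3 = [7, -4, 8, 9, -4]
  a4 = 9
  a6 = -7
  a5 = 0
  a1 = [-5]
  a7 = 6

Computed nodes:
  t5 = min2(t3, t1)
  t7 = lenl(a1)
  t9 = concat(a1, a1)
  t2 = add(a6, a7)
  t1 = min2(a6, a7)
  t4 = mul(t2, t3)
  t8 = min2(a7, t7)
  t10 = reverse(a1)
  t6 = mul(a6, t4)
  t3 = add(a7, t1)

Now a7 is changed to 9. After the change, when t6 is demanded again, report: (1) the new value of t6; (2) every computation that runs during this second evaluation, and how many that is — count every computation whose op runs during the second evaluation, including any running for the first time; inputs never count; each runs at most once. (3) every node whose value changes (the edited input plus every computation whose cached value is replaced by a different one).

Demanding t6 again yields -28.
5 computations run: t1, t2, t3, t4, t6.
The nodes whose values change: a7, t2, t3, t4, t6.

First demand of the output computes:
  t1 = min2(-7, 6) = -7
  t2 = add(-7, 6) = -1
  t3 = add(6, -7) = -1
  t4 = mul(-1, -1) = 1
  t6 = mul(-7, 1) = -7

After the edit, cleaning proceeds:
  t1: a read changed (a7 6->9) — executes, giving -7 — identical to its old value.
  t2: a read changed (a7 6->9) — executes, giving 2.
  t3: a read changed (a7 6->9) — executes, giving 2.
  t4: a read changed (t2 -1->2; t3 -1->2) — executes, giving 4.
  t6: a read changed (t4 1->4) — executes, giving -28.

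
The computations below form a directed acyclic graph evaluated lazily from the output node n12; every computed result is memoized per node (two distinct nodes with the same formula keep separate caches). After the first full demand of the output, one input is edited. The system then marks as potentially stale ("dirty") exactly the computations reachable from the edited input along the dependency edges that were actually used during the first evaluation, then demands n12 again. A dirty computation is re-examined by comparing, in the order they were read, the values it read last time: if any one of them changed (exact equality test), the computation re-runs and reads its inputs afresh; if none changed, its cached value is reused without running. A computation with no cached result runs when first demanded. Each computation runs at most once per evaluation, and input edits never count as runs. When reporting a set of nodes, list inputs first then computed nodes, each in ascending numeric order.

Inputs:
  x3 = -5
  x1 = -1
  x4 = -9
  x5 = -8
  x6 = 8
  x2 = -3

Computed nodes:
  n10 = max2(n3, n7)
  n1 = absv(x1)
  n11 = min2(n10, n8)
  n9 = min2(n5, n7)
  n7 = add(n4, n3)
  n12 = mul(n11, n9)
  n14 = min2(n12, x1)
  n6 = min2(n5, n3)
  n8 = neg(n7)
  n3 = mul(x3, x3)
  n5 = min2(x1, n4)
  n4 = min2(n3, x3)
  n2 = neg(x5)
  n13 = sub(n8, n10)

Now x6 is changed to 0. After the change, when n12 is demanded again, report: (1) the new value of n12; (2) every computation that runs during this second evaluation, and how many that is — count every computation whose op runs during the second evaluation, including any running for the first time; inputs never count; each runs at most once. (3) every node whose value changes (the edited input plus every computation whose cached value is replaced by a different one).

First demand of the output computes:
  n3 = mul(-5, -5) = 25
  n4 = min2(25, -5) = -5
  n5 = min2(-1, -5) = -5
  n7 = add(-5, 25) = 20
  n8 = neg(20) = -20
  n9 = min2(-5, 20) = -5
  n10 = max2(25, 20) = 25
  n11 = min2(25, -20) = -20
  n12 = mul(-20, -5) = 100

After the edit, cleaning proceeds:
  no node depends on x6 at all; the second demand re-runs nothing.

Note the shortcut — nothing in the graph depends on x6 at all, so no recomputation happens.

Demanding n12 again yields 100.
0 computations run: none.
The nodes whose values change: x6.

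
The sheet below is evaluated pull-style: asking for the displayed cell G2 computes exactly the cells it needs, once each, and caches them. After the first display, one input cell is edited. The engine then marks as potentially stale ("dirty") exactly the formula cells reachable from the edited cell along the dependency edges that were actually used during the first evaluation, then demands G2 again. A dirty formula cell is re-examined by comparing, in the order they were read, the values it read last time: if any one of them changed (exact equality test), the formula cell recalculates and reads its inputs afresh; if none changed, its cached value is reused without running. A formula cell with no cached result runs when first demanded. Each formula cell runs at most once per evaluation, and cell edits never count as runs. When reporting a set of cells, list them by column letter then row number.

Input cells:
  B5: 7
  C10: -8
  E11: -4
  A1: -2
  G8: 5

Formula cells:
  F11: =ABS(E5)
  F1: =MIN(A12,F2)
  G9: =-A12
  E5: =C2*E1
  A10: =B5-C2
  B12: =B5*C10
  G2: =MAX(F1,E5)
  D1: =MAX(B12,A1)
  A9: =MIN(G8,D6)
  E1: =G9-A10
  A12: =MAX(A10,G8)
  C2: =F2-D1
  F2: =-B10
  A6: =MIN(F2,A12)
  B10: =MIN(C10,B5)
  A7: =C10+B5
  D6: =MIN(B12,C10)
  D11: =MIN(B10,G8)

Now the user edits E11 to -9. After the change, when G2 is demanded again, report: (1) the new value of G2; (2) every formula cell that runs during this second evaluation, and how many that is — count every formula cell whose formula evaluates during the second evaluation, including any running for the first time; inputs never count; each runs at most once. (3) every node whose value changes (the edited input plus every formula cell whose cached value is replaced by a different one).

Demanding G2 again yields 5.
0 formula cells run: none.
The nodes whose values change: E11.
Note the shortcut — nothing in the graph depends on E11 at all, so no recomputation happens.

First demand of the output computes:
  B10 = MIN(-8, 7) = -8
  B12 = 7 * -8 = -56
  D1 = MAX(-56, -2) = -2
  F2 = -(-8) = 8
  C2 = 8 - -2 = 10
  A10 = 7 - 10 = -3
  A12 = MAX(-3, 5) = 5
  F1 = MIN(5, 8) = 5
  G9 = -(5) = -5
  E1 = -5 - -3 = -2
  E5 = 10 * -2 = -20
  G2 = MAX(5, -20) = 5

After the edit, cleaning proceeds:
  no node depends on E11 at all; the second demand re-runs nothing.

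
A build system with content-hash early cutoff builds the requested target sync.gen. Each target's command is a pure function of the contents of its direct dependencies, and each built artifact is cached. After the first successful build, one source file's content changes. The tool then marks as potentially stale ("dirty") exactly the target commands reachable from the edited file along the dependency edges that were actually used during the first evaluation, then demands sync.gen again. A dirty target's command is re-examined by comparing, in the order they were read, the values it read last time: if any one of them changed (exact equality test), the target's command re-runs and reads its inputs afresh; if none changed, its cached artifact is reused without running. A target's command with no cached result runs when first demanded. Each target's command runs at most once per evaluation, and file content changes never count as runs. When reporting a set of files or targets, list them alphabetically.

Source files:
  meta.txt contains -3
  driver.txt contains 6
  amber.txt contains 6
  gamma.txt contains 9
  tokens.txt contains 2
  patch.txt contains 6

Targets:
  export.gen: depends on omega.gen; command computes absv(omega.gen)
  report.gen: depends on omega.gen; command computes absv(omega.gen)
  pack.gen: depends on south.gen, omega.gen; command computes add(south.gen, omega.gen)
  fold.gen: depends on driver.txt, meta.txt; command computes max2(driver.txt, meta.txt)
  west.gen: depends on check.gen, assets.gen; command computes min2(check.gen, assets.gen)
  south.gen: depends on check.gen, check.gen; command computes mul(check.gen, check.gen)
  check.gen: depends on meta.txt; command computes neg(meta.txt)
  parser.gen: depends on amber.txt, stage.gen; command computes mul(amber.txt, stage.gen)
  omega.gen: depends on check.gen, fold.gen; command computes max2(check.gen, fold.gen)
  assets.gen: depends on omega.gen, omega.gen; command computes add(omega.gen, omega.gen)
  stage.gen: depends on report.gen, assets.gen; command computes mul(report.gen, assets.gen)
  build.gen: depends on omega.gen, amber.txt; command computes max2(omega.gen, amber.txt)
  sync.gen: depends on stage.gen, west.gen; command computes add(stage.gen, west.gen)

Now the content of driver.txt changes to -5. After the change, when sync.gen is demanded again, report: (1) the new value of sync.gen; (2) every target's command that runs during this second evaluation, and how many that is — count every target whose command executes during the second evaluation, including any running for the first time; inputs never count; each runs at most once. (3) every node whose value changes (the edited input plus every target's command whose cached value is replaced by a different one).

New value of sync.gen: 21.
Target commands that run: assets.gen, fold.gen, omega.gen, report.gen, stage.gen, sync.gen, west.gen — 7 in total.
Values that change: assets.gen, driver.txt, fold.gen, omega.gen, report.gen, stage.gen, sync.gen.

First evaluation (everything demanded from the output):
  check.gen = neg(-3) = 3
  fold.gen = max2(6, -3) = 6
  omega.gen = max2(3, 6) = 6
  assets.gen = add(6, 6) = 12
  report.gen = absv(6) = 6
  stage.gen = mul(6, 12) = 72
  west.gen = min2(3, 12) = 3
  sync.gen = add(72, 3) = 75

Propagation after the edit:
  fold.gen: runs — driver.txt 6->-5; result -3.
  omega.gen: runs — fold.gen 6->-3; result 3.
  assets.gen: runs — omega.gen 6->3; omega.gen 6->3; result 6.
  report.gen: runs — omega.gen 6->3; result 3.
  stage.gen: runs — report.gen 6->3; assets.gen 12->6; result 18.
  west.gen: runs — assets.gen 12->6; result 3 (same value as before).
  sync.gen: runs — stage.gen 72->18; result 21.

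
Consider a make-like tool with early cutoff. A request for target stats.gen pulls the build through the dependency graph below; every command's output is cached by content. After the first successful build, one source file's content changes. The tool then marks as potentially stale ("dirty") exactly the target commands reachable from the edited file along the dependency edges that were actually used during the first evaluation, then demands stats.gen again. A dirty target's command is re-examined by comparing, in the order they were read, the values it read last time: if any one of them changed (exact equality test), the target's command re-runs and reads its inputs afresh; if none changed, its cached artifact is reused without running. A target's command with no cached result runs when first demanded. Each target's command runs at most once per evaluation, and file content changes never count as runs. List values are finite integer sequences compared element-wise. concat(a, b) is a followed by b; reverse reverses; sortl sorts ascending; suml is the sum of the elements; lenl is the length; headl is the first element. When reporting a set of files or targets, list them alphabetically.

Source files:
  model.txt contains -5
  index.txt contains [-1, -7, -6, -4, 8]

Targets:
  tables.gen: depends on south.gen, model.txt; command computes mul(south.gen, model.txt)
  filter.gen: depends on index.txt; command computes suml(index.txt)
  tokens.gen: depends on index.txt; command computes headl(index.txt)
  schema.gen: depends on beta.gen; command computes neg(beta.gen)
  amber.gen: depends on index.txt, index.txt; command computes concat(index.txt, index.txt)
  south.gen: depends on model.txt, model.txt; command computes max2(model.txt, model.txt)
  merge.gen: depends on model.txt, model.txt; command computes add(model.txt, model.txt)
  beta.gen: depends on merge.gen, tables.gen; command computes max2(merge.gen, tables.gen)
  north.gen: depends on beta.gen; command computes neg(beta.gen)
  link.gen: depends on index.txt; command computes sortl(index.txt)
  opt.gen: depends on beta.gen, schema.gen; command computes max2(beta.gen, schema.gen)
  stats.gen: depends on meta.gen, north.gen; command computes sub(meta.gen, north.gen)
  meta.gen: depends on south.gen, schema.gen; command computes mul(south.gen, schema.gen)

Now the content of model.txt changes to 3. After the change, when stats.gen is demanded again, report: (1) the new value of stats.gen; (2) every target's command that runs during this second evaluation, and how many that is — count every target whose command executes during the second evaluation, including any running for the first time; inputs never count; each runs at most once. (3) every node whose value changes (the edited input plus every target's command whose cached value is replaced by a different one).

First demand of the output computes:
  merge.gen = add(-5, -5) = -10
  south.gen = max2(-5, -5) = -5
  tables.gen = mul(-5, -5) = 25
  beta.gen = max2(-10, 25) = 25
  north.gen = neg(25) = -25
  schema.gen = neg(25) = -25
  meta.gen = mul(-5, -25) = 125
  stats.gen = sub(125, -25) = 150

After the edit, cleaning proceeds:
  merge.gen: a read changed (model.txt -5->3; model.txt -5->3) — executes, giving 6.
  south.gen: a read changed (model.txt -5->3; model.txt -5->3) — executes, giving 3.
  tables.gen: a read changed (south.gen -5->3; model.txt -5->3) — executes, giving 9.
  beta.gen: a read changed (merge.gen -10->6; tables.gen 25->9) — executes, giving 9.
  north.gen: a read changed (beta.gen 25->9) — executes, giving -9.
  schema.gen: a read changed (beta.gen 25->9) — executes, giving -9.
  meta.gen: a read changed (south.gen -5->3; schema.gen -25->-9) — executes, giving -27.
  stats.gen: a read changed (meta.gen 125->-27; north.gen -25->-9) — executes, giving -18.

Demanding stats.gen again yields -18.
8 target commands run: beta.gen, merge.gen, meta.gen, north.gen, schema.gen, south.gen, stats.gen, tables.gen.
The nodes whose values change: beta.gen, merge.gen, meta.gen, model.txt, north.gen, schema.gen, south.gen, stats.gen, tables.gen.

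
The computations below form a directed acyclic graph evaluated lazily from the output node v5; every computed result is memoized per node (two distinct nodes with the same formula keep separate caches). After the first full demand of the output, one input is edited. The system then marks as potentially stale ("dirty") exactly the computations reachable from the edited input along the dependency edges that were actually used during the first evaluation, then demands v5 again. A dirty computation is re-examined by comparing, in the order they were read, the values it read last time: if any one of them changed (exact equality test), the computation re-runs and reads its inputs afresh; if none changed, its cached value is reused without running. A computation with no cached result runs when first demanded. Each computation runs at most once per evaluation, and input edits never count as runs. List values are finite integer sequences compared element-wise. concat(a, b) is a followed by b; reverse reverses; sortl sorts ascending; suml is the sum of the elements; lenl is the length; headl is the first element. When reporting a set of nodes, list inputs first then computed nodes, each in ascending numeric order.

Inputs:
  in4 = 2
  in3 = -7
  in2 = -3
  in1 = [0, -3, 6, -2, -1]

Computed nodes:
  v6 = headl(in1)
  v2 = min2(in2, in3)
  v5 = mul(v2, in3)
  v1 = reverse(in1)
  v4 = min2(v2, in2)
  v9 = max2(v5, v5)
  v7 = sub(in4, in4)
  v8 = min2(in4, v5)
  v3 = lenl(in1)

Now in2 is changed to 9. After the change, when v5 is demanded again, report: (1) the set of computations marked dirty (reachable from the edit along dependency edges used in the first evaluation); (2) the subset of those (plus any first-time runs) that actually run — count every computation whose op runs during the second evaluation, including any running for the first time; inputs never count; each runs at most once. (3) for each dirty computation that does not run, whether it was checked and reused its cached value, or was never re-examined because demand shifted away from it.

First demand of the output computes:
  v2 = min2(-3, -7) = -7
  v5 = mul(-7, -7) = 49

After the edit, cleaning proceeds:
  v2: a read changed (in2 -3->9) — executes, giving -7 — identical to its old value.
  v5: dirty, but its reads are unchanged (v2 unchanged, in3 unchanged); cached 49 stands.

Note the absorption at v2: it re-runs yet its value is the same, leaving the output's value untouched.

The edit dirties: v2, v5.
1 computations run: v2.
Cache hits after checking: v5.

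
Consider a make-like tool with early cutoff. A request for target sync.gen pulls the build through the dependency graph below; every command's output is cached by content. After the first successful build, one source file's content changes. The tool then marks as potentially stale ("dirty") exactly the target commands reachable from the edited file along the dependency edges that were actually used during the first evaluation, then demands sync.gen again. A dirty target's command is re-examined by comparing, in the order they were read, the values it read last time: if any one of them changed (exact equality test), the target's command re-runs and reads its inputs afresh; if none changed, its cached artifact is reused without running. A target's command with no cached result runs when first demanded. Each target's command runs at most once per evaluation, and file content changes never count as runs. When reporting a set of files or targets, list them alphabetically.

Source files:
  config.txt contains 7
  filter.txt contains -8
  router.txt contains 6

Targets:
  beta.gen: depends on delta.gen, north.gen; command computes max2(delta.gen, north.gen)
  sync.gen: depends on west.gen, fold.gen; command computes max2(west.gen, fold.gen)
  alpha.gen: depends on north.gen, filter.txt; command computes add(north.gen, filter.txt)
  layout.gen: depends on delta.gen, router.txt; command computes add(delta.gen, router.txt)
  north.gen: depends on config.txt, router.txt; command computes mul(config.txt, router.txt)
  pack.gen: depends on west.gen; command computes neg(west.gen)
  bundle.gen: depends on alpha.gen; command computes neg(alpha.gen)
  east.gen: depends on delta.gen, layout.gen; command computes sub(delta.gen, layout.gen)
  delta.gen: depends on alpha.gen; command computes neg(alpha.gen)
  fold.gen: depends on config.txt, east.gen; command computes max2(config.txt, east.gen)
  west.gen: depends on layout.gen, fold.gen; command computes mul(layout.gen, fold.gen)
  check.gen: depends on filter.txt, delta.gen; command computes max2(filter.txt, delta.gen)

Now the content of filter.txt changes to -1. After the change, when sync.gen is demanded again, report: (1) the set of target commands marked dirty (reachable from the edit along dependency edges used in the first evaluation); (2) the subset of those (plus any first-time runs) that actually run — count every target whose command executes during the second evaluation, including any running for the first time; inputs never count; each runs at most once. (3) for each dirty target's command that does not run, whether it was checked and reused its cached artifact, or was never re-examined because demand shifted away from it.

The edit dirties: alpha.gen, delta.gen, east.gen, fold.gen, layout.gen, sync.gen, west.gen.
6 target commands run: alpha.gen, delta.gen, east.gen, layout.gen, sync.gen, west.gen.
Cache hits after checking: fold.gen.
Note where the cutoff bites: fold.gen is checked, finds nothing changed, and keeps its cache.

First demand of the output computes:
  north.gen = mul(7, 6) = 42
  alpha.gen = add(42, -8) = 34
  delta.gen = neg(34) = -34
  layout.gen = add(-34, 6) = -28
  east.gen = sub(-34, -28) = -6
  fold.gen = max2(7, -6) = 7
  west.gen = mul(-28, 7) = -196
  sync.gen = max2(-196, 7) = 7

After the edit, cleaning proceeds:
  alpha.gen: a read changed (filter.txt -8->-1) — executes, giving 41.
  delta.gen: a read changed (alpha.gen 34->41) — executes, giving -41.
  layout.gen: a read changed (delta.gen -34->-41) — executes, giving -35.
  east.gen: a read changed (delta.gen -34->-41; layout.gen -28->-35) — executes, giving -6 — identical to its old value.
  fold.gen: dirty, but its reads are unchanged (config.txt unchanged, east.gen unchanged); cached 7 stands.
  west.gen: a read changed (layout.gen -28->-35) — executes, giving -245.
  sync.gen: a read changed (west.gen -196->-245) — executes, giving 7 — identical to its old value.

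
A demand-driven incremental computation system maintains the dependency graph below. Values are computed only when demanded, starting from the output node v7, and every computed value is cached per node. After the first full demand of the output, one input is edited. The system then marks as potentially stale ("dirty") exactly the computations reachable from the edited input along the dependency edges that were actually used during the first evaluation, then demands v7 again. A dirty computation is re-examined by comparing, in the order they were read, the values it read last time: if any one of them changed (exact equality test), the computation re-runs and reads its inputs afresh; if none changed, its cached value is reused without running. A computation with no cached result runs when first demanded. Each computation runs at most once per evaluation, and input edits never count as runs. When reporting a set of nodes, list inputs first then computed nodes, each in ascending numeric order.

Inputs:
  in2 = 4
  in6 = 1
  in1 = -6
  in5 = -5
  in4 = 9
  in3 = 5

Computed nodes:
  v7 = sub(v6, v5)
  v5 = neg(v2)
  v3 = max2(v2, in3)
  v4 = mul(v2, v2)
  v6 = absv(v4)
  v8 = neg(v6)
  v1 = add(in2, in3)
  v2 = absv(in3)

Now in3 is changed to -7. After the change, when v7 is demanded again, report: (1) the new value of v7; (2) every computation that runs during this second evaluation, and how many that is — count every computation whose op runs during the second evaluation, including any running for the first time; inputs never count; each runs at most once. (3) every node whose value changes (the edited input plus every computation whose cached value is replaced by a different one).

New value of v7: 56.
Computations that run: v2, v4, v5, v6, v7 — 5 in total.
Values that change: in3, v2, v4, v5, v6, v7.

First evaluation (everything demanded from the output):
  v2 = absv(5) = 5
  v4 = mul(5, 5) = 25
  v5 = neg(5) = -5
  v6 = absv(25) = 25
  v7 = sub(25, -5) = 30

Propagation after the edit:
  v2: runs — in3 5->-7; result 7.
  v4: runs — v2 5->7; v2 5->7; result 49.
  v5: runs — v2 5->7; result -7.
  v6: runs — v4 25->49; result 49.
  v7: runs — v6 25->49; v5 -5->-7; result 56.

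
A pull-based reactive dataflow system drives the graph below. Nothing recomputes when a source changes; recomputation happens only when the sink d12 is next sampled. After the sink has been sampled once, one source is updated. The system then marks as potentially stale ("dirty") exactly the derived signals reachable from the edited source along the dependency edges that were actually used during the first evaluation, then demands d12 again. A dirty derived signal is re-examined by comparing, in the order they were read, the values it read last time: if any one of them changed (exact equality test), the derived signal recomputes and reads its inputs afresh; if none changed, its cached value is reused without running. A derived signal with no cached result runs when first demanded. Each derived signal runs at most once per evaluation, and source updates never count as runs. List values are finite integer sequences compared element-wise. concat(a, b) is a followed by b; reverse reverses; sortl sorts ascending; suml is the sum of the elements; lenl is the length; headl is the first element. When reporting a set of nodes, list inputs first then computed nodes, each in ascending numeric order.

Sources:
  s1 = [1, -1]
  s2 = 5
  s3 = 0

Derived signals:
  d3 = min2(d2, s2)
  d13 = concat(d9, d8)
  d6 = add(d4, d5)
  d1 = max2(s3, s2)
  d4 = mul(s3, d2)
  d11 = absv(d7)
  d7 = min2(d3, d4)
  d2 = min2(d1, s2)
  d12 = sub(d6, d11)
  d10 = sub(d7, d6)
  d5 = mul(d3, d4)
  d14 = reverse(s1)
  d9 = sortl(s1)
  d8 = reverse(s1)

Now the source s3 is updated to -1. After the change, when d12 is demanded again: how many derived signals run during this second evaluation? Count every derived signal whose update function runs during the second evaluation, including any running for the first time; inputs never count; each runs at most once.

Derived signals that run: d1, d4, d5, d6, d7, d11, d12 — 7 in total.
Key observation: the cutoff stops propagation at d2 — its inputs' values are unchanged, so it reuses its cache.

First evaluation (everything demanded from the output):
  d1 = max2(0, 5) = 5
  d2 = min2(5, 5) = 5
  d3 = min2(5, 5) = 5
  d4 = mul(0, 5) = 0
  d5 = mul(5, 0) = 0
  d6 = add(0, 0) = 0
  d7 = min2(5, 0) = 0
  d11 = absv(0) = 0
  d12 = sub(0, 0) = 0

Propagation after the edit:
  d1: runs — s3 0->-1; result 5 (same value as before).
  d2: checked — values it read are unchanged (d1 unchanged, s2 unchanged); reused cached 5 without running.
  d3: checked — values it read are unchanged (d2 unchanged, s2 unchanged); reused cached 5 without running.
  d4: runs — s3 0->-1; result -5.
  d5: runs — d4 0->-5; result -25.
  d6: runs — d4 0->-5; d5 0->-25; result -30.
  d7: runs — d4 0->-5; result -5.
  d11: runs — d7 0->-5; result 5.
  d12: runs — d6 0->-30; d11 0->5; result -35.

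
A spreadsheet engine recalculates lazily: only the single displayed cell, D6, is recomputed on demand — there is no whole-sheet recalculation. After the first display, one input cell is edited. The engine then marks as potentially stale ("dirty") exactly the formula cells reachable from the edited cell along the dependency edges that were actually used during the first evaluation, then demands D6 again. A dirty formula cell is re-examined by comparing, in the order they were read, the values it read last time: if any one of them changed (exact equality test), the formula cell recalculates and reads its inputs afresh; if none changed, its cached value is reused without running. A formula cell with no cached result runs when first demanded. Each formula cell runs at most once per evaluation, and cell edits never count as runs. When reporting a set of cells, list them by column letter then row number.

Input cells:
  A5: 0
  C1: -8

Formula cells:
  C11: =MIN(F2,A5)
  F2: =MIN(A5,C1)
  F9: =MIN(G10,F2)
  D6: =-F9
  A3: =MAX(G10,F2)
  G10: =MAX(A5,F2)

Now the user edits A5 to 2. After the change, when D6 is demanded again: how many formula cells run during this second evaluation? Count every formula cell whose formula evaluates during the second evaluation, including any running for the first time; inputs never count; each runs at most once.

Formula cells that run: F2, F9, G10 — 3 in total.
Key observation: the cutoff stops propagation at D6 — its inputs' values are unchanged, so it reuses its cache.

First evaluation (everything demanded from the output):
  F2 = MIN(0, -8) = -8
  G10 = MAX(0, -8) = 0
  F9 = MIN(0, -8) = -8
  D6 = -(-8) = 8

Propagation after the edit:
  F2: runs — A5 0->2; result -8 (same value as before).
  G10: runs — A5 0->2; result 2.
  F9: runs — G10 0->2; result -8 (same value as before).
  D6: checked — values it read are unchanged (F9 unchanged); reused cached 8 without running.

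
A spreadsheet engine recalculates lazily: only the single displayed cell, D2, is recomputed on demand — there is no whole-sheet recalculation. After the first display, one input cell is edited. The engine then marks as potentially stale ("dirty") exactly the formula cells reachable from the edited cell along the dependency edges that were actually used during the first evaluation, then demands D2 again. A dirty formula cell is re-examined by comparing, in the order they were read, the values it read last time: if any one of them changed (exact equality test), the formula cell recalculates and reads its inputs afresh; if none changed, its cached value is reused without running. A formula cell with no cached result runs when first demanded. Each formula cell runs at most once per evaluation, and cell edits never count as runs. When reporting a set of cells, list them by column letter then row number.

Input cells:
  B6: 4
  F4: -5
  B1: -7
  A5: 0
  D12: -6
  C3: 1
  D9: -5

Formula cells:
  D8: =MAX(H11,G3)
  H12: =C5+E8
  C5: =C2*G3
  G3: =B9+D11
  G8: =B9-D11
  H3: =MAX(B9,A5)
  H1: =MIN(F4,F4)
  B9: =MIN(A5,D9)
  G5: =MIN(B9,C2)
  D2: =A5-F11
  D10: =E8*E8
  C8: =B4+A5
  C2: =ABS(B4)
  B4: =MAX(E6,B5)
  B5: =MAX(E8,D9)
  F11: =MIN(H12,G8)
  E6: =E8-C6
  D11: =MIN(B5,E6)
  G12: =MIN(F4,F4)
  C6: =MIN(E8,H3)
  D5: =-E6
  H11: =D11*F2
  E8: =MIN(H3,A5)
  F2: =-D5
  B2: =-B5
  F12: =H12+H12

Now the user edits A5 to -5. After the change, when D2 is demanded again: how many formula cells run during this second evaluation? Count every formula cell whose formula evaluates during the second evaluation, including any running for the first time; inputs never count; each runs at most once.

First evaluation (everything demanded from the output):
  B9 = MIN(0, -5) = -5
  H3 = MAX(-5, 0) = 0
  E8 = MIN(0, 0) = 0
  B5 = MAX(0, -5) = 0
  C6 = MIN(0, 0) = 0
  E6 = 0 - 0 = 0
  B4 = MAX(0, 0) = 0
  C2 = ABS(0) = 0
  D11 = MIN(0, 0) = 0
  G3 = -5 + 0 = -5
  C5 = 0 * -5 = 0
  G8 = -5 - 0 = -5
  H12 = 0 + 0 = 0
  F11 = MIN(0, -5) = -5
  D2 = 0 - -5 = 5

Propagation after the edit:
  B9: runs — A5 0->-5; result -5 (same value as before).
  H3: runs — A5 0->-5; result -5.
  E8: runs — H3 0->-5; A5 0->-5; result -5.
  B5: runs — E8 0->-5; result -5.
  C6: runs — E8 0->-5; H3 0->-5; result -5.
  E6: runs — E8 0->-5; C6 0->-5; result 0 (same value as before).
  B4: runs — B5 0->-5; result 0 (same value as before).
  C2: checked — values it read are unchanged (B4 unchanged); reused cached 0 without running.
  D11: runs — B5 0->-5; result -5.
  G3: runs — D11 0->-5; result -10.
  C5: runs — G3 -5->-10; result 0 (same value as before).
  G8: runs — D11 0->-5; result 0.
  H12: runs — E8 0->-5; result -5.
  F11: runs — H12 0->-5; G8 -5->0; result -5 (same value as before).
  D2: runs — A5 0->-5; result 0.

Key observation: the cutoff stops propagation at C2 — its inputs' values are unchanged, so it reuses its cache.

Formula cells that run: B4, B5, B9, C5, C6, D2, D11, E6, E8, F11, G3, G8, H3, H12 — 14 in total.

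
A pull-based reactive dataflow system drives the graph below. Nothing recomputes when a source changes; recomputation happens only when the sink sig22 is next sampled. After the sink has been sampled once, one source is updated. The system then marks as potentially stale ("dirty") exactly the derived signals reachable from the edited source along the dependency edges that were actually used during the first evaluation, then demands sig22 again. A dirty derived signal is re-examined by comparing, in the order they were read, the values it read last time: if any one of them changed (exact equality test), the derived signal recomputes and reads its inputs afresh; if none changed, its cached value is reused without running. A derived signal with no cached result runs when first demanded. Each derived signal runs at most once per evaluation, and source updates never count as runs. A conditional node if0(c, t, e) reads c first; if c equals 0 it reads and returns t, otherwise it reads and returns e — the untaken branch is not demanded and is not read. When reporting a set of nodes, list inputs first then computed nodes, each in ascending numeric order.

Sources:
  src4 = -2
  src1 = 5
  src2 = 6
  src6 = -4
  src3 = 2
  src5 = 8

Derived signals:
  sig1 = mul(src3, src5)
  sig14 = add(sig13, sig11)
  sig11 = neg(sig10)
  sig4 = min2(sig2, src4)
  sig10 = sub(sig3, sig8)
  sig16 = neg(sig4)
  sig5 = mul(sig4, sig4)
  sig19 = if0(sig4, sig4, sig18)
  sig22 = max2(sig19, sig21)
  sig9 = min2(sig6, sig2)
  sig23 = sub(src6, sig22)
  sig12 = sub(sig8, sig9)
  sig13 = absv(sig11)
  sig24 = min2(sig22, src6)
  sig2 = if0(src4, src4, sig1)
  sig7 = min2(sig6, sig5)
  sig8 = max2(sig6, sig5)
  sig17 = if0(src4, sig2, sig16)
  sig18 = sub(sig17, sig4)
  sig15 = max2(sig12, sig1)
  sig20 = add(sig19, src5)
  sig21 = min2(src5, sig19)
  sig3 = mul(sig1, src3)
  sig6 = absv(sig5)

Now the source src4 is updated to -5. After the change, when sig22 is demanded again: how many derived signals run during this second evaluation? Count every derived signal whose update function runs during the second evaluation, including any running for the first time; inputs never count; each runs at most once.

Derived signals that run: sig2, sig4, sig16, sig17, sig18, sig19, sig21, sig22 — 8 in total.

First evaluation (everything demanded from the output):
  sig1 = mul(2, 8) = 16
  sig2 = if0(src4=-2 -> else branch sig1) = 16
  sig4 = min2(16, -2) = -2
  sig16 = neg(-2) = 2
  sig17 = if0(src4=-2 -> else branch sig16) = 2
  sig18 = sub(2, -2) = 4
  sig19 = if0(sig4=-2 -> else branch sig18) = 4
  sig21 = min2(8, 4) = 4
  sig22 = max2(4, 4) = 4

Propagation after the edit:
  sig2: runs — src4 -2->-5; result 16 (same value as before).
  sig4: runs — src4 -2->-5; result -5.
  sig16: runs — sig4 -2->-5; result 5.
  sig17: runs — src4 -2->-5; sig16 2->5; result 5.
  sig18: runs — sig17 2->5; sig4 -2->-5; result 10.
  sig19: runs — sig4 -2->-5; sig18 4->10; result 10.
  sig21: runs — sig19 4->10; result 8.
  sig22: runs — sig19 4->10; sig21 4->8; result 10.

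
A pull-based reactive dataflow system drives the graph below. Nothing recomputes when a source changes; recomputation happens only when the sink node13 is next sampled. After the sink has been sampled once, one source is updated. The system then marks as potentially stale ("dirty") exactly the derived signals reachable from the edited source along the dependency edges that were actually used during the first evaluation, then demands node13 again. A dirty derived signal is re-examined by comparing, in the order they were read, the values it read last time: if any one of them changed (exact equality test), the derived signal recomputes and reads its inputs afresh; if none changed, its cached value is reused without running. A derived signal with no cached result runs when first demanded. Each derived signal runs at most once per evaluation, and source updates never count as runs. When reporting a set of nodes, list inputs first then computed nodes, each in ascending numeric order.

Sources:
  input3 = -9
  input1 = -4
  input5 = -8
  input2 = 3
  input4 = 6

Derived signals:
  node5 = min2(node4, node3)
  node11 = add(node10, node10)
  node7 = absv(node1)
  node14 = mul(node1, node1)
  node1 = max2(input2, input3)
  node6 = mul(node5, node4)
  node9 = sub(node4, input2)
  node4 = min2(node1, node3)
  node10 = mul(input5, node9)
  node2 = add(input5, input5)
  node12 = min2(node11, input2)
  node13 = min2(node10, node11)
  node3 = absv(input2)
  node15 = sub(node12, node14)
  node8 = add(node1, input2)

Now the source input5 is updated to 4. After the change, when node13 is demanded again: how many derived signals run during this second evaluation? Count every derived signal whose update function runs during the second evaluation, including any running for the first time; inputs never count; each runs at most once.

Derived signals that run: node10 — 1 in total.
Key observation: the change is absorbed at node10 — it re-runs but produces the same value, and the output's value is unchanged.

First evaluation (everything demanded from the output):
  node1 = max2(3, -9) = 3
  node3 = absv(3) = 3
  node4 = min2(3, 3) = 3
  node9 = sub(3, 3) = 0
  node10 = mul(-8, 0) = 0
  node11 = add(0, 0) = 0
  node13 = min2(0, 0) = 0

Propagation after the edit:
  node10: runs — input5 -8->4; result 0 (same value as before).
  node11: checked — values it read are unchanged (node10 unchanged, node10 unchanged); reused cached 0 without running.
  node13: checked — values it read are unchanged (node10 unchanged, node11 unchanged); reused cached 0 without running.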